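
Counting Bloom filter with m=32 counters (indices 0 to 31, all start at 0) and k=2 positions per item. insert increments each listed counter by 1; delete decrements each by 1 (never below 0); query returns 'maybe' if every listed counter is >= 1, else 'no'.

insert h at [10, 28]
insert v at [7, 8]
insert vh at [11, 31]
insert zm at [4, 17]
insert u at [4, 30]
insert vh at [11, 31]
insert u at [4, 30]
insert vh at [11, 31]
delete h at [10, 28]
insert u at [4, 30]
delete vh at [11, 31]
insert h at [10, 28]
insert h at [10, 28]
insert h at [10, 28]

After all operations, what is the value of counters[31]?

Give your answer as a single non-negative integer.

Step 1: insert h at [10, 28] -> counters=[0,0,0,0,0,0,0,0,0,0,1,0,0,0,0,0,0,0,0,0,0,0,0,0,0,0,0,0,1,0,0,0]
Step 2: insert v at [7, 8] -> counters=[0,0,0,0,0,0,0,1,1,0,1,0,0,0,0,0,0,0,0,0,0,0,0,0,0,0,0,0,1,0,0,0]
Step 3: insert vh at [11, 31] -> counters=[0,0,0,0,0,0,0,1,1,0,1,1,0,0,0,0,0,0,0,0,0,0,0,0,0,0,0,0,1,0,0,1]
Step 4: insert zm at [4, 17] -> counters=[0,0,0,0,1,0,0,1,1,0,1,1,0,0,0,0,0,1,0,0,0,0,0,0,0,0,0,0,1,0,0,1]
Step 5: insert u at [4, 30] -> counters=[0,0,0,0,2,0,0,1,1,0,1,1,0,0,0,0,0,1,0,0,0,0,0,0,0,0,0,0,1,0,1,1]
Step 6: insert vh at [11, 31] -> counters=[0,0,0,0,2,0,0,1,1,0,1,2,0,0,0,0,0,1,0,0,0,0,0,0,0,0,0,0,1,0,1,2]
Step 7: insert u at [4, 30] -> counters=[0,0,0,0,3,0,0,1,1,0,1,2,0,0,0,0,0,1,0,0,0,0,0,0,0,0,0,0,1,0,2,2]
Step 8: insert vh at [11, 31] -> counters=[0,0,0,0,3,0,0,1,1,0,1,3,0,0,0,0,0,1,0,0,0,0,0,0,0,0,0,0,1,0,2,3]
Step 9: delete h at [10, 28] -> counters=[0,0,0,0,3,0,0,1,1,0,0,3,0,0,0,0,0,1,0,0,0,0,0,0,0,0,0,0,0,0,2,3]
Step 10: insert u at [4, 30] -> counters=[0,0,0,0,4,0,0,1,1,0,0,3,0,0,0,0,0,1,0,0,0,0,0,0,0,0,0,0,0,0,3,3]
Step 11: delete vh at [11, 31] -> counters=[0,0,0,0,4,0,0,1,1,0,0,2,0,0,0,0,0,1,0,0,0,0,0,0,0,0,0,0,0,0,3,2]
Step 12: insert h at [10, 28] -> counters=[0,0,0,0,4,0,0,1,1,0,1,2,0,0,0,0,0,1,0,0,0,0,0,0,0,0,0,0,1,0,3,2]
Step 13: insert h at [10, 28] -> counters=[0,0,0,0,4,0,0,1,1,0,2,2,0,0,0,0,0,1,0,0,0,0,0,0,0,0,0,0,2,0,3,2]
Step 14: insert h at [10, 28] -> counters=[0,0,0,0,4,0,0,1,1,0,3,2,0,0,0,0,0,1,0,0,0,0,0,0,0,0,0,0,3,0,3,2]
Final counters=[0,0,0,0,4,0,0,1,1,0,3,2,0,0,0,0,0,1,0,0,0,0,0,0,0,0,0,0,3,0,3,2] -> counters[31]=2

Answer: 2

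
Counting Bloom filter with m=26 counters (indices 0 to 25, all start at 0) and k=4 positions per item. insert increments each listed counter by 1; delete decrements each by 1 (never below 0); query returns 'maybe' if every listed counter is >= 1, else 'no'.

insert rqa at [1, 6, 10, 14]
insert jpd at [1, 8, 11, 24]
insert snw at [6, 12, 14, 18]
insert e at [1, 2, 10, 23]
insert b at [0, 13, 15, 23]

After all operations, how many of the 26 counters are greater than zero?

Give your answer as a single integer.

Step 1: insert rqa at [1, 6, 10, 14] -> counters=[0,1,0,0,0,0,1,0,0,0,1,0,0,0,1,0,0,0,0,0,0,0,0,0,0,0]
Step 2: insert jpd at [1, 8, 11, 24] -> counters=[0,2,0,0,0,0,1,0,1,0,1,1,0,0,1,0,0,0,0,0,0,0,0,0,1,0]
Step 3: insert snw at [6, 12, 14, 18] -> counters=[0,2,0,0,0,0,2,0,1,0,1,1,1,0,2,0,0,0,1,0,0,0,0,0,1,0]
Step 4: insert e at [1, 2, 10, 23] -> counters=[0,3,1,0,0,0,2,0,1,0,2,1,1,0,2,0,0,0,1,0,0,0,0,1,1,0]
Step 5: insert b at [0, 13, 15, 23] -> counters=[1,3,1,0,0,0,2,0,1,0,2,1,1,1,2,1,0,0,1,0,0,0,0,2,1,0]
Final counters=[1,3,1,0,0,0,2,0,1,0,2,1,1,1,2,1,0,0,1,0,0,0,0,2,1,0] -> 14 nonzero

Answer: 14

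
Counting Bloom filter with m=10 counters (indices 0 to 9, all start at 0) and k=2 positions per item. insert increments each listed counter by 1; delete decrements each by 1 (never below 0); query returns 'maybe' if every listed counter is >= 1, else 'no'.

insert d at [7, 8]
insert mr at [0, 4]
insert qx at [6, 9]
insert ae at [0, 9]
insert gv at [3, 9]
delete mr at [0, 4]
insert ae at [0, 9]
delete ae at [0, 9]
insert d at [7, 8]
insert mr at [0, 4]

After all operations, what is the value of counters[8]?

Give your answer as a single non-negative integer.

Answer: 2

Derivation:
Step 1: insert d at [7, 8] -> counters=[0,0,0,0,0,0,0,1,1,0]
Step 2: insert mr at [0, 4] -> counters=[1,0,0,0,1,0,0,1,1,0]
Step 3: insert qx at [6, 9] -> counters=[1,0,0,0,1,0,1,1,1,1]
Step 4: insert ae at [0, 9] -> counters=[2,0,0,0,1,0,1,1,1,2]
Step 5: insert gv at [3, 9] -> counters=[2,0,0,1,1,0,1,1,1,3]
Step 6: delete mr at [0, 4] -> counters=[1,0,0,1,0,0,1,1,1,3]
Step 7: insert ae at [0, 9] -> counters=[2,0,0,1,0,0,1,1,1,4]
Step 8: delete ae at [0, 9] -> counters=[1,0,0,1,0,0,1,1,1,3]
Step 9: insert d at [7, 8] -> counters=[1,0,0,1,0,0,1,2,2,3]
Step 10: insert mr at [0, 4] -> counters=[2,0,0,1,1,0,1,2,2,3]
Final counters=[2,0,0,1,1,0,1,2,2,3] -> counters[8]=2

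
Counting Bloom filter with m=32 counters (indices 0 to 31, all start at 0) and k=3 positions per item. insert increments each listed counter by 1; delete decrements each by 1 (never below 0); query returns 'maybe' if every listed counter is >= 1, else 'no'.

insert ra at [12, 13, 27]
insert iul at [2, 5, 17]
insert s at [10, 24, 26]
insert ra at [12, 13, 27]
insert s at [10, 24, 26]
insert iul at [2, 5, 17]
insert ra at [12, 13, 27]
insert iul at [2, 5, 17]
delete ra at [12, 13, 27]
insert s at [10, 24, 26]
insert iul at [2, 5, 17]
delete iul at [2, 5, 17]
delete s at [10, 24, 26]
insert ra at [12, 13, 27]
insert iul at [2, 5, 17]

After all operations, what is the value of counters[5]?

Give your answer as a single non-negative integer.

Answer: 4

Derivation:
Step 1: insert ra at [12, 13, 27] -> counters=[0,0,0,0,0,0,0,0,0,0,0,0,1,1,0,0,0,0,0,0,0,0,0,0,0,0,0,1,0,0,0,0]
Step 2: insert iul at [2, 5, 17] -> counters=[0,0,1,0,0,1,0,0,0,0,0,0,1,1,0,0,0,1,0,0,0,0,0,0,0,0,0,1,0,0,0,0]
Step 3: insert s at [10, 24, 26] -> counters=[0,0,1,0,0,1,0,0,0,0,1,0,1,1,0,0,0,1,0,0,0,0,0,0,1,0,1,1,0,0,0,0]
Step 4: insert ra at [12, 13, 27] -> counters=[0,0,1,0,0,1,0,0,0,0,1,0,2,2,0,0,0,1,0,0,0,0,0,0,1,0,1,2,0,0,0,0]
Step 5: insert s at [10, 24, 26] -> counters=[0,0,1,0,0,1,0,0,0,0,2,0,2,2,0,0,0,1,0,0,0,0,0,0,2,0,2,2,0,0,0,0]
Step 6: insert iul at [2, 5, 17] -> counters=[0,0,2,0,0,2,0,0,0,0,2,0,2,2,0,0,0,2,0,0,0,0,0,0,2,0,2,2,0,0,0,0]
Step 7: insert ra at [12, 13, 27] -> counters=[0,0,2,0,0,2,0,0,0,0,2,0,3,3,0,0,0,2,0,0,0,0,0,0,2,0,2,3,0,0,0,0]
Step 8: insert iul at [2, 5, 17] -> counters=[0,0,3,0,0,3,0,0,0,0,2,0,3,3,0,0,0,3,0,0,0,0,0,0,2,0,2,3,0,0,0,0]
Step 9: delete ra at [12, 13, 27] -> counters=[0,0,3,0,0,3,0,0,0,0,2,0,2,2,0,0,0,3,0,0,0,0,0,0,2,0,2,2,0,0,0,0]
Step 10: insert s at [10, 24, 26] -> counters=[0,0,3,0,0,3,0,0,0,0,3,0,2,2,0,0,0,3,0,0,0,0,0,0,3,0,3,2,0,0,0,0]
Step 11: insert iul at [2, 5, 17] -> counters=[0,0,4,0,0,4,0,0,0,0,3,0,2,2,0,0,0,4,0,0,0,0,0,0,3,0,3,2,0,0,0,0]
Step 12: delete iul at [2, 5, 17] -> counters=[0,0,3,0,0,3,0,0,0,0,3,0,2,2,0,0,0,3,0,0,0,0,0,0,3,0,3,2,0,0,0,0]
Step 13: delete s at [10, 24, 26] -> counters=[0,0,3,0,0,3,0,0,0,0,2,0,2,2,0,0,0,3,0,0,0,0,0,0,2,0,2,2,0,0,0,0]
Step 14: insert ra at [12, 13, 27] -> counters=[0,0,3,0,0,3,0,0,0,0,2,0,3,3,0,0,0,3,0,0,0,0,0,0,2,0,2,3,0,0,0,0]
Step 15: insert iul at [2, 5, 17] -> counters=[0,0,4,0,0,4,0,0,0,0,2,0,3,3,0,0,0,4,0,0,0,0,0,0,2,0,2,3,0,0,0,0]
Final counters=[0,0,4,0,0,4,0,0,0,0,2,0,3,3,0,0,0,4,0,0,0,0,0,0,2,0,2,3,0,0,0,0] -> counters[5]=4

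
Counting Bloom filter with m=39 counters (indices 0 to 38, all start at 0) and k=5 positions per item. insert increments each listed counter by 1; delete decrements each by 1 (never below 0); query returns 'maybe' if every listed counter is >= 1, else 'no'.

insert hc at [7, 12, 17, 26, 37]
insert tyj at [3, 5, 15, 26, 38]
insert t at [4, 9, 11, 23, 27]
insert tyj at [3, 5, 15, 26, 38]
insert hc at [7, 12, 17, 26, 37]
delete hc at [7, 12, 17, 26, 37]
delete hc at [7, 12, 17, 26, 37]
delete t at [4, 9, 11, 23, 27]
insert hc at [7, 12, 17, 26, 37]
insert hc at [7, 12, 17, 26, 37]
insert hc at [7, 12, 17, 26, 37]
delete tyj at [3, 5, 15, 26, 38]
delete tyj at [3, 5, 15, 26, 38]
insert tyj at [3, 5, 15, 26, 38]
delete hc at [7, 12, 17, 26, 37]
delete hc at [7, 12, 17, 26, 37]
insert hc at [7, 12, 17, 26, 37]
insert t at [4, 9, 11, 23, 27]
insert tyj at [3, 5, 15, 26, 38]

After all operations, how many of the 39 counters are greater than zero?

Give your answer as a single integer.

Step 1: insert hc at [7, 12, 17, 26, 37] -> counters=[0,0,0,0,0,0,0,1,0,0,0,0,1,0,0,0,0,1,0,0,0,0,0,0,0,0,1,0,0,0,0,0,0,0,0,0,0,1,0]
Step 2: insert tyj at [3, 5, 15, 26, 38] -> counters=[0,0,0,1,0,1,0,1,0,0,0,0,1,0,0,1,0,1,0,0,0,0,0,0,0,0,2,0,0,0,0,0,0,0,0,0,0,1,1]
Step 3: insert t at [4, 9, 11, 23, 27] -> counters=[0,0,0,1,1,1,0,1,0,1,0,1,1,0,0,1,0,1,0,0,0,0,0,1,0,0,2,1,0,0,0,0,0,0,0,0,0,1,1]
Step 4: insert tyj at [3, 5, 15, 26, 38] -> counters=[0,0,0,2,1,2,0,1,0,1,0,1,1,0,0,2,0,1,0,0,0,0,0,1,0,0,3,1,0,0,0,0,0,0,0,0,0,1,2]
Step 5: insert hc at [7, 12, 17, 26, 37] -> counters=[0,0,0,2,1,2,0,2,0,1,0,1,2,0,0,2,0,2,0,0,0,0,0,1,0,0,4,1,0,0,0,0,0,0,0,0,0,2,2]
Step 6: delete hc at [7, 12, 17, 26, 37] -> counters=[0,0,0,2,1,2,0,1,0,1,0,1,1,0,0,2,0,1,0,0,0,0,0,1,0,0,3,1,0,0,0,0,0,0,0,0,0,1,2]
Step 7: delete hc at [7, 12, 17, 26, 37] -> counters=[0,0,0,2,1,2,0,0,0,1,0,1,0,0,0,2,0,0,0,0,0,0,0,1,0,0,2,1,0,0,0,0,0,0,0,0,0,0,2]
Step 8: delete t at [4, 9, 11, 23, 27] -> counters=[0,0,0,2,0,2,0,0,0,0,0,0,0,0,0,2,0,0,0,0,0,0,0,0,0,0,2,0,0,0,0,0,0,0,0,0,0,0,2]
Step 9: insert hc at [7, 12, 17, 26, 37] -> counters=[0,0,0,2,0,2,0,1,0,0,0,0,1,0,0,2,0,1,0,0,0,0,0,0,0,0,3,0,0,0,0,0,0,0,0,0,0,1,2]
Step 10: insert hc at [7, 12, 17, 26, 37] -> counters=[0,0,0,2,0,2,0,2,0,0,0,0,2,0,0,2,0,2,0,0,0,0,0,0,0,0,4,0,0,0,0,0,0,0,0,0,0,2,2]
Step 11: insert hc at [7, 12, 17, 26, 37] -> counters=[0,0,0,2,0,2,0,3,0,0,0,0,3,0,0,2,0,3,0,0,0,0,0,0,0,0,5,0,0,0,0,0,0,0,0,0,0,3,2]
Step 12: delete tyj at [3, 5, 15, 26, 38] -> counters=[0,0,0,1,0,1,0,3,0,0,0,0,3,0,0,1,0,3,0,0,0,0,0,0,0,0,4,0,0,0,0,0,0,0,0,0,0,3,1]
Step 13: delete tyj at [3, 5, 15, 26, 38] -> counters=[0,0,0,0,0,0,0,3,0,0,0,0,3,0,0,0,0,3,0,0,0,0,0,0,0,0,3,0,0,0,0,0,0,0,0,0,0,3,0]
Step 14: insert tyj at [3, 5, 15, 26, 38] -> counters=[0,0,0,1,0,1,0,3,0,0,0,0,3,0,0,1,0,3,0,0,0,0,0,0,0,0,4,0,0,0,0,0,0,0,0,0,0,3,1]
Step 15: delete hc at [7, 12, 17, 26, 37] -> counters=[0,0,0,1,0,1,0,2,0,0,0,0,2,0,0,1,0,2,0,0,0,0,0,0,0,0,3,0,0,0,0,0,0,0,0,0,0,2,1]
Step 16: delete hc at [7, 12, 17, 26, 37] -> counters=[0,0,0,1,0,1,0,1,0,0,0,0,1,0,0,1,0,1,0,0,0,0,0,0,0,0,2,0,0,0,0,0,0,0,0,0,0,1,1]
Step 17: insert hc at [7, 12, 17, 26, 37] -> counters=[0,0,0,1,0,1,0,2,0,0,0,0,2,0,0,1,0,2,0,0,0,0,0,0,0,0,3,0,0,0,0,0,0,0,0,0,0,2,1]
Step 18: insert t at [4, 9, 11, 23, 27] -> counters=[0,0,0,1,1,1,0,2,0,1,0,1,2,0,0,1,0,2,0,0,0,0,0,1,0,0,3,1,0,0,0,0,0,0,0,0,0,2,1]
Step 19: insert tyj at [3, 5, 15, 26, 38] -> counters=[0,0,0,2,1,2,0,2,0,1,0,1,2,0,0,2,0,2,0,0,0,0,0,1,0,0,4,1,0,0,0,0,0,0,0,0,0,2,2]
Final counters=[0,0,0,2,1,2,0,2,0,1,0,1,2,0,0,2,0,2,0,0,0,0,0,1,0,0,4,1,0,0,0,0,0,0,0,0,0,2,2] -> 14 nonzero

Answer: 14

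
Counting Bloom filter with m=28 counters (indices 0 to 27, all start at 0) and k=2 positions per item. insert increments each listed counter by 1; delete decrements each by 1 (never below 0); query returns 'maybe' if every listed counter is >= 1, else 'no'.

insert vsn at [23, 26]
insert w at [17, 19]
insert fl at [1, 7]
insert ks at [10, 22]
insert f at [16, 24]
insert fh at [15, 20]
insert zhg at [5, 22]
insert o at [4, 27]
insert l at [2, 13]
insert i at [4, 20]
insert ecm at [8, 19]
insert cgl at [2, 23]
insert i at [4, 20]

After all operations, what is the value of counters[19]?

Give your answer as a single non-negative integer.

Answer: 2

Derivation:
Step 1: insert vsn at [23, 26] -> counters=[0,0,0,0,0,0,0,0,0,0,0,0,0,0,0,0,0,0,0,0,0,0,0,1,0,0,1,0]
Step 2: insert w at [17, 19] -> counters=[0,0,0,0,0,0,0,0,0,0,0,0,0,0,0,0,0,1,0,1,0,0,0,1,0,0,1,0]
Step 3: insert fl at [1, 7] -> counters=[0,1,0,0,0,0,0,1,0,0,0,0,0,0,0,0,0,1,0,1,0,0,0,1,0,0,1,0]
Step 4: insert ks at [10, 22] -> counters=[0,1,0,0,0,0,0,1,0,0,1,0,0,0,0,0,0,1,0,1,0,0,1,1,0,0,1,0]
Step 5: insert f at [16, 24] -> counters=[0,1,0,0,0,0,0,1,0,0,1,0,0,0,0,0,1,1,0,1,0,0,1,1,1,0,1,0]
Step 6: insert fh at [15, 20] -> counters=[0,1,0,0,0,0,0,1,0,0,1,0,0,0,0,1,1,1,0,1,1,0,1,1,1,0,1,0]
Step 7: insert zhg at [5, 22] -> counters=[0,1,0,0,0,1,0,1,0,0,1,0,0,0,0,1,1,1,0,1,1,0,2,1,1,0,1,0]
Step 8: insert o at [4, 27] -> counters=[0,1,0,0,1,1,0,1,0,0,1,0,0,0,0,1,1,1,0,1,1,0,2,1,1,0,1,1]
Step 9: insert l at [2, 13] -> counters=[0,1,1,0,1,1,0,1,0,0,1,0,0,1,0,1,1,1,0,1,1,0,2,1,1,0,1,1]
Step 10: insert i at [4, 20] -> counters=[0,1,1,0,2,1,0,1,0,0,1,0,0,1,0,1,1,1,0,1,2,0,2,1,1,0,1,1]
Step 11: insert ecm at [8, 19] -> counters=[0,1,1,0,2,1,0,1,1,0,1,0,0,1,0,1,1,1,0,2,2,0,2,1,1,0,1,1]
Step 12: insert cgl at [2, 23] -> counters=[0,1,2,0,2,1,0,1,1,0,1,0,0,1,0,1,1,1,0,2,2,0,2,2,1,0,1,1]
Step 13: insert i at [4, 20] -> counters=[0,1,2,0,3,1,0,1,1,0,1,0,0,1,0,1,1,1,0,2,3,0,2,2,1,0,1,1]
Final counters=[0,1,2,0,3,1,0,1,1,0,1,0,0,1,0,1,1,1,0,2,3,0,2,2,1,0,1,1] -> counters[19]=2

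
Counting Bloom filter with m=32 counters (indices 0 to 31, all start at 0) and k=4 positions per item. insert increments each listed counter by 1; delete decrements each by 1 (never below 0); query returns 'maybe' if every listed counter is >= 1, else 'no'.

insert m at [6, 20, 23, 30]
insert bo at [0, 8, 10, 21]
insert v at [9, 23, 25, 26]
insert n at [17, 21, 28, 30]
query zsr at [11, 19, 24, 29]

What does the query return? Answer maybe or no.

Step 1: insert m at [6, 20, 23, 30] -> counters=[0,0,0,0,0,0,1,0,0,0,0,0,0,0,0,0,0,0,0,0,1,0,0,1,0,0,0,0,0,0,1,0]
Step 2: insert bo at [0, 8, 10, 21] -> counters=[1,0,0,0,0,0,1,0,1,0,1,0,0,0,0,0,0,0,0,0,1,1,0,1,0,0,0,0,0,0,1,0]
Step 3: insert v at [9, 23, 25, 26] -> counters=[1,0,0,0,0,0,1,0,1,1,1,0,0,0,0,0,0,0,0,0,1,1,0,2,0,1,1,0,0,0,1,0]
Step 4: insert n at [17, 21, 28, 30] -> counters=[1,0,0,0,0,0,1,0,1,1,1,0,0,0,0,0,0,1,0,0,1,2,0,2,0,1,1,0,1,0,2,0]
Query zsr: check counters[11]=0 counters[19]=0 counters[24]=0 counters[29]=0 -> no

Answer: no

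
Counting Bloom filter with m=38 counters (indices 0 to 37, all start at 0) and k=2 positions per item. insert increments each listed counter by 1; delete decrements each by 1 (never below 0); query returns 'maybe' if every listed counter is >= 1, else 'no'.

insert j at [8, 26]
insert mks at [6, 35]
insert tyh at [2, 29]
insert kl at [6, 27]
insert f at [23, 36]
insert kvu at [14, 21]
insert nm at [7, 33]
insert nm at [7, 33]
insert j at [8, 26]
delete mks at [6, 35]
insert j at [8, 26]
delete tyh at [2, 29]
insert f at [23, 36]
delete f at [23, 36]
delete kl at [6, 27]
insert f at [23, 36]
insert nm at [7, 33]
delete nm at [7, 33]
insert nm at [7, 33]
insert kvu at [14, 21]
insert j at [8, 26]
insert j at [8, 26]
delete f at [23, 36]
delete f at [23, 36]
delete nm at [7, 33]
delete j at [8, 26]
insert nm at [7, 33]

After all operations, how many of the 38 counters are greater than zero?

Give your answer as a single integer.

Answer: 6

Derivation:
Step 1: insert j at [8, 26] -> counters=[0,0,0,0,0,0,0,0,1,0,0,0,0,0,0,0,0,0,0,0,0,0,0,0,0,0,1,0,0,0,0,0,0,0,0,0,0,0]
Step 2: insert mks at [6, 35] -> counters=[0,0,0,0,0,0,1,0,1,0,0,0,0,0,0,0,0,0,0,0,0,0,0,0,0,0,1,0,0,0,0,0,0,0,0,1,0,0]
Step 3: insert tyh at [2, 29] -> counters=[0,0,1,0,0,0,1,0,1,0,0,0,0,0,0,0,0,0,0,0,0,0,0,0,0,0,1,0,0,1,0,0,0,0,0,1,0,0]
Step 4: insert kl at [6, 27] -> counters=[0,0,1,0,0,0,2,0,1,0,0,0,0,0,0,0,0,0,0,0,0,0,0,0,0,0,1,1,0,1,0,0,0,0,0,1,0,0]
Step 5: insert f at [23, 36] -> counters=[0,0,1,0,0,0,2,0,1,0,0,0,0,0,0,0,0,0,0,0,0,0,0,1,0,0,1,1,0,1,0,0,0,0,0,1,1,0]
Step 6: insert kvu at [14, 21] -> counters=[0,0,1,0,0,0,2,0,1,0,0,0,0,0,1,0,0,0,0,0,0,1,0,1,0,0,1,1,0,1,0,0,0,0,0,1,1,0]
Step 7: insert nm at [7, 33] -> counters=[0,0,1,0,0,0,2,1,1,0,0,0,0,0,1,0,0,0,0,0,0,1,0,1,0,0,1,1,0,1,0,0,0,1,0,1,1,0]
Step 8: insert nm at [7, 33] -> counters=[0,0,1,0,0,0,2,2,1,0,0,0,0,0,1,0,0,0,0,0,0,1,0,1,0,0,1,1,0,1,0,0,0,2,0,1,1,0]
Step 9: insert j at [8, 26] -> counters=[0,0,1,0,0,0,2,2,2,0,0,0,0,0,1,0,0,0,0,0,0,1,0,1,0,0,2,1,0,1,0,0,0,2,0,1,1,0]
Step 10: delete mks at [6, 35] -> counters=[0,0,1,0,0,0,1,2,2,0,0,0,0,0,1,0,0,0,0,0,0,1,0,1,0,0,2,1,0,1,0,0,0,2,0,0,1,0]
Step 11: insert j at [8, 26] -> counters=[0,0,1,0,0,0,1,2,3,0,0,0,0,0,1,0,0,0,0,0,0,1,0,1,0,0,3,1,0,1,0,0,0,2,0,0,1,0]
Step 12: delete tyh at [2, 29] -> counters=[0,0,0,0,0,0,1,2,3,0,0,0,0,0,1,0,0,0,0,0,0,1,0,1,0,0,3,1,0,0,0,0,0,2,0,0,1,0]
Step 13: insert f at [23, 36] -> counters=[0,0,0,0,0,0,1,2,3,0,0,0,0,0,1,0,0,0,0,0,0,1,0,2,0,0,3,1,0,0,0,0,0,2,0,0,2,0]
Step 14: delete f at [23, 36] -> counters=[0,0,0,0,0,0,1,2,3,0,0,0,0,0,1,0,0,0,0,0,0,1,0,1,0,0,3,1,0,0,0,0,0,2,0,0,1,0]
Step 15: delete kl at [6, 27] -> counters=[0,0,0,0,0,0,0,2,3,0,0,0,0,0,1,0,0,0,0,0,0,1,0,1,0,0,3,0,0,0,0,0,0,2,0,0,1,0]
Step 16: insert f at [23, 36] -> counters=[0,0,0,0,0,0,0,2,3,0,0,0,0,0,1,0,0,0,0,0,0,1,0,2,0,0,3,0,0,0,0,0,0,2,0,0,2,0]
Step 17: insert nm at [7, 33] -> counters=[0,0,0,0,0,0,0,3,3,0,0,0,0,0,1,0,0,0,0,0,0,1,0,2,0,0,3,0,0,0,0,0,0,3,0,0,2,0]
Step 18: delete nm at [7, 33] -> counters=[0,0,0,0,0,0,0,2,3,0,0,0,0,0,1,0,0,0,0,0,0,1,0,2,0,0,3,0,0,0,0,0,0,2,0,0,2,0]
Step 19: insert nm at [7, 33] -> counters=[0,0,0,0,0,0,0,3,3,0,0,0,0,0,1,0,0,0,0,0,0,1,0,2,0,0,3,0,0,0,0,0,0,3,0,0,2,0]
Step 20: insert kvu at [14, 21] -> counters=[0,0,0,0,0,0,0,3,3,0,0,0,0,0,2,0,0,0,0,0,0,2,0,2,0,0,3,0,0,0,0,0,0,3,0,0,2,0]
Step 21: insert j at [8, 26] -> counters=[0,0,0,0,0,0,0,3,4,0,0,0,0,0,2,0,0,0,0,0,0,2,0,2,0,0,4,0,0,0,0,0,0,3,0,0,2,0]
Step 22: insert j at [8, 26] -> counters=[0,0,0,0,0,0,0,3,5,0,0,0,0,0,2,0,0,0,0,0,0,2,0,2,0,0,5,0,0,0,0,0,0,3,0,0,2,0]
Step 23: delete f at [23, 36] -> counters=[0,0,0,0,0,0,0,3,5,0,0,0,0,0,2,0,0,0,0,0,0,2,0,1,0,0,5,0,0,0,0,0,0,3,0,0,1,0]
Step 24: delete f at [23, 36] -> counters=[0,0,0,0,0,0,0,3,5,0,0,0,0,0,2,0,0,0,0,0,0,2,0,0,0,0,5,0,0,0,0,0,0,3,0,0,0,0]
Step 25: delete nm at [7, 33] -> counters=[0,0,0,0,0,0,0,2,5,0,0,0,0,0,2,0,0,0,0,0,0,2,0,0,0,0,5,0,0,0,0,0,0,2,0,0,0,0]
Step 26: delete j at [8, 26] -> counters=[0,0,0,0,0,0,0,2,4,0,0,0,0,0,2,0,0,0,0,0,0,2,0,0,0,0,4,0,0,0,0,0,0,2,0,0,0,0]
Step 27: insert nm at [7, 33] -> counters=[0,0,0,0,0,0,0,3,4,0,0,0,0,0,2,0,0,0,0,0,0,2,0,0,0,0,4,0,0,0,0,0,0,3,0,0,0,0]
Final counters=[0,0,0,0,0,0,0,3,4,0,0,0,0,0,2,0,0,0,0,0,0,2,0,0,0,0,4,0,0,0,0,0,0,3,0,0,0,0] -> 6 nonzero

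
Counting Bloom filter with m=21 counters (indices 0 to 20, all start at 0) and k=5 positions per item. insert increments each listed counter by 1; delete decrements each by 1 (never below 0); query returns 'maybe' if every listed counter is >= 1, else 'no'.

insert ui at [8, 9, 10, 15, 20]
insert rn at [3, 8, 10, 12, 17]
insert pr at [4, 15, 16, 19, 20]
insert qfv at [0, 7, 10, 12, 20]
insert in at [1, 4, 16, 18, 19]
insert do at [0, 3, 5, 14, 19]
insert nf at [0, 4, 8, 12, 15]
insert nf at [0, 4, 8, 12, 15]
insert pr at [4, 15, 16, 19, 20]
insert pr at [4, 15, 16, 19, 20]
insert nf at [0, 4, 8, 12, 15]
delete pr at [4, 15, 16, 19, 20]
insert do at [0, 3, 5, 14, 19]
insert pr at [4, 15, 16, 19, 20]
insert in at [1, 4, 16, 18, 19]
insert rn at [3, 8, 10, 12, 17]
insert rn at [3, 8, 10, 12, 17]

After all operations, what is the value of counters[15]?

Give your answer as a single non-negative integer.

Step 1: insert ui at [8, 9, 10, 15, 20] -> counters=[0,0,0,0,0,0,0,0,1,1,1,0,0,0,0,1,0,0,0,0,1]
Step 2: insert rn at [3, 8, 10, 12, 17] -> counters=[0,0,0,1,0,0,0,0,2,1,2,0,1,0,0,1,0,1,0,0,1]
Step 3: insert pr at [4, 15, 16, 19, 20] -> counters=[0,0,0,1,1,0,0,0,2,1,2,0,1,0,0,2,1,1,0,1,2]
Step 4: insert qfv at [0, 7, 10, 12, 20] -> counters=[1,0,0,1,1,0,0,1,2,1,3,0,2,0,0,2,1,1,0,1,3]
Step 5: insert in at [1, 4, 16, 18, 19] -> counters=[1,1,0,1,2,0,0,1,2,1,3,0,2,0,0,2,2,1,1,2,3]
Step 6: insert do at [0, 3, 5, 14, 19] -> counters=[2,1,0,2,2,1,0,1,2,1,3,0,2,0,1,2,2,1,1,3,3]
Step 7: insert nf at [0, 4, 8, 12, 15] -> counters=[3,1,0,2,3,1,0,1,3,1,3,0,3,0,1,3,2,1,1,3,3]
Step 8: insert nf at [0, 4, 8, 12, 15] -> counters=[4,1,0,2,4,1,0,1,4,1,3,0,4,0,1,4,2,1,1,3,3]
Step 9: insert pr at [4, 15, 16, 19, 20] -> counters=[4,1,0,2,5,1,0,1,4,1,3,0,4,0,1,5,3,1,1,4,4]
Step 10: insert pr at [4, 15, 16, 19, 20] -> counters=[4,1,0,2,6,1,0,1,4,1,3,0,4,0,1,6,4,1,1,5,5]
Step 11: insert nf at [0, 4, 8, 12, 15] -> counters=[5,1,0,2,7,1,0,1,5,1,3,0,5,0,1,7,4,1,1,5,5]
Step 12: delete pr at [4, 15, 16, 19, 20] -> counters=[5,1,0,2,6,1,0,1,5,1,3,0,5,0,1,6,3,1,1,4,4]
Step 13: insert do at [0, 3, 5, 14, 19] -> counters=[6,1,0,3,6,2,0,1,5,1,3,0,5,0,2,6,3,1,1,5,4]
Step 14: insert pr at [4, 15, 16, 19, 20] -> counters=[6,1,0,3,7,2,0,1,5,1,3,0,5,0,2,7,4,1,1,6,5]
Step 15: insert in at [1, 4, 16, 18, 19] -> counters=[6,2,0,3,8,2,0,1,5,1,3,0,5,0,2,7,5,1,2,7,5]
Step 16: insert rn at [3, 8, 10, 12, 17] -> counters=[6,2,0,4,8,2,0,1,6,1,4,0,6,0,2,7,5,2,2,7,5]
Step 17: insert rn at [3, 8, 10, 12, 17] -> counters=[6,2,0,5,8,2,0,1,7,1,5,0,7,0,2,7,5,3,2,7,5]
Final counters=[6,2,0,5,8,2,0,1,7,1,5,0,7,0,2,7,5,3,2,7,5] -> counters[15]=7

Answer: 7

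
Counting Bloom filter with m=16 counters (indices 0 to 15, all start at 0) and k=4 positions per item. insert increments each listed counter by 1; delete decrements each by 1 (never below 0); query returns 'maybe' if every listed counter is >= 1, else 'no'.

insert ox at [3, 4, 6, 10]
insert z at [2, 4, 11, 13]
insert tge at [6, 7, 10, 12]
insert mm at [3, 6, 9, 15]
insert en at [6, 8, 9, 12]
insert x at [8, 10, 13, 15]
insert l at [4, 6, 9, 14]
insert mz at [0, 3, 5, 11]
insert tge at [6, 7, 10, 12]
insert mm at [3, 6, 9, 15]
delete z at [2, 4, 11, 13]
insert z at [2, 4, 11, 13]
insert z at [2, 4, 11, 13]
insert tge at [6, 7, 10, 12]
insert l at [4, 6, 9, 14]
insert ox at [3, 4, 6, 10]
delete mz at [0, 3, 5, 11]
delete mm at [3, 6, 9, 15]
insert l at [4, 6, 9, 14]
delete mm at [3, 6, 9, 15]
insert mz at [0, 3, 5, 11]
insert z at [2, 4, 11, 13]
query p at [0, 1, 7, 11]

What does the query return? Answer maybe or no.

Answer: no

Derivation:
Step 1: insert ox at [3, 4, 6, 10] -> counters=[0,0,0,1,1,0,1,0,0,0,1,0,0,0,0,0]
Step 2: insert z at [2, 4, 11, 13] -> counters=[0,0,1,1,2,0,1,0,0,0,1,1,0,1,0,0]
Step 3: insert tge at [6, 7, 10, 12] -> counters=[0,0,1,1,2,0,2,1,0,0,2,1,1,1,0,0]
Step 4: insert mm at [3, 6, 9, 15] -> counters=[0,0,1,2,2,0,3,1,0,1,2,1,1,1,0,1]
Step 5: insert en at [6, 8, 9, 12] -> counters=[0,0,1,2,2,0,4,1,1,2,2,1,2,1,0,1]
Step 6: insert x at [8, 10, 13, 15] -> counters=[0,0,1,2,2,0,4,1,2,2,3,1,2,2,0,2]
Step 7: insert l at [4, 6, 9, 14] -> counters=[0,0,1,2,3,0,5,1,2,3,3,1,2,2,1,2]
Step 8: insert mz at [0, 3, 5, 11] -> counters=[1,0,1,3,3,1,5,1,2,3,3,2,2,2,1,2]
Step 9: insert tge at [6, 7, 10, 12] -> counters=[1,0,1,3,3,1,6,2,2,3,4,2,3,2,1,2]
Step 10: insert mm at [3, 6, 9, 15] -> counters=[1,0,1,4,3,1,7,2,2,4,4,2,3,2,1,3]
Step 11: delete z at [2, 4, 11, 13] -> counters=[1,0,0,4,2,1,7,2,2,4,4,1,3,1,1,3]
Step 12: insert z at [2, 4, 11, 13] -> counters=[1,0,1,4,3,1,7,2,2,4,4,2,3,2,1,3]
Step 13: insert z at [2, 4, 11, 13] -> counters=[1,0,2,4,4,1,7,2,2,4,4,3,3,3,1,3]
Step 14: insert tge at [6, 7, 10, 12] -> counters=[1,0,2,4,4,1,8,3,2,4,5,3,4,3,1,3]
Step 15: insert l at [4, 6, 9, 14] -> counters=[1,0,2,4,5,1,9,3,2,5,5,3,4,3,2,3]
Step 16: insert ox at [3, 4, 6, 10] -> counters=[1,0,2,5,6,1,10,3,2,5,6,3,4,3,2,3]
Step 17: delete mz at [0, 3, 5, 11] -> counters=[0,0,2,4,6,0,10,3,2,5,6,2,4,3,2,3]
Step 18: delete mm at [3, 6, 9, 15] -> counters=[0,0,2,3,6,0,9,3,2,4,6,2,4,3,2,2]
Step 19: insert l at [4, 6, 9, 14] -> counters=[0,0,2,3,7,0,10,3,2,5,6,2,4,3,3,2]
Step 20: delete mm at [3, 6, 9, 15] -> counters=[0,0,2,2,7,0,9,3,2,4,6,2,4,3,3,1]
Step 21: insert mz at [0, 3, 5, 11] -> counters=[1,0,2,3,7,1,9,3,2,4,6,3,4,3,3,1]
Step 22: insert z at [2, 4, 11, 13] -> counters=[1,0,3,3,8,1,9,3,2,4,6,4,4,4,3,1]
Query p: check counters[0]=1 counters[1]=0 counters[7]=3 counters[11]=4 -> no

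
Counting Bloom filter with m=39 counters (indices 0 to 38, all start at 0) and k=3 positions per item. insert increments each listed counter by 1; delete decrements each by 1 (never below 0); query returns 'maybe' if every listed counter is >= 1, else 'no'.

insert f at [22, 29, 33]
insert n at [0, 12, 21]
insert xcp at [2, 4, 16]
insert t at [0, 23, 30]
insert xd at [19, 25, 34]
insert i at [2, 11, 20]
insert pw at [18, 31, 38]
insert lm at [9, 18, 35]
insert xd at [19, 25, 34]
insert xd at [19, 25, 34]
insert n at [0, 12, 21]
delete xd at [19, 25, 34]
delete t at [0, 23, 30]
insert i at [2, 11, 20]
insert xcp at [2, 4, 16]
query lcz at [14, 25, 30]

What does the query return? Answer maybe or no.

Answer: no

Derivation:
Step 1: insert f at [22, 29, 33] -> counters=[0,0,0,0,0,0,0,0,0,0,0,0,0,0,0,0,0,0,0,0,0,0,1,0,0,0,0,0,0,1,0,0,0,1,0,0,0,0,0]
Step 2: insert n at [0, 12, 21] -> counters=[1,0,0,0,0,0,0,0,0,0,0,0,1,0,0,0,0,0,0,0,0,1,1,0,0,0,0,0,0,1,0,0,0,1,0,0,0,0,0]
Step 3: insert xcp at [2, 4, 16] -> counters=[1,0,1,0,1,0,0,0,0,0,0,0,1,0,0,0,1,0,0,0,0,1,1,0,0,0,0,0,0,1,0,0,0,1,0,0,0,0,0]
Step 4: insert t at [0, 23, 30] -> counters=[2,0,1,0,1,0,0,0,0,0,0,0,1,0,0,0,1,0,0,0,0,1,1,1,0,0,0,0,0,1,1,0,0,1,0,0,0,0,0]
Step 5: insert xd at [19, 25, 34] -> counters=[2,0,1,0,1,0,0,0,0,0,0,0,1,0,0,0,1,0,0,1,0,1,1,1,0,1,0,0,0,1,1,0,0,1,1,0,0,0,0]
Step 6: insert i at [2, 11, 20] -> counters=[2,0,2,0,1,0,0,0,0,0,0,1,1,0,0,0,1,0,0,1,1,1,1,1,0,1,0,0,0,1,1,0,0,1,1,0,0,0,0]
Step 7: insert pw at [18, 31, 38] -> counters=[2,0,2,0,1,0,0,0,0,0,0,1,1,0,0,0,1,0,1,1,1,1,1,1,0,1,0,0,0,1,1,1,0,1,1,0,0,0,1]
Step 8: insert lm at [9, 18, 35] -> counters=[2,0,2,0,1,0,0,0,0,1,0,1,1,0,0,0,1,0,2,1,1,1,1,1,0,1,0,0,0,1,1,1,0,1,1,1,0,0,1]
Step 9: insert xd at [19, 25, 34] -> counters=[2,0,2,0,1,0,0,0,0,1,0,1,1,0,0,0,1,0,2,2,1,1,1,1,0,2,0,0,0,1,1,1,0,1,2,1,0,0,1]
Step 10: insert xd at [19, 25, 34] -> counters=[2,0,2,0,1,0,0,0,0,1,0,1,1,0,0,0,1,0,2,3,1,1,1,1,0,3,0,0,0,1,1,1,0,1,3,1,0,0,1]
Step 11: insert n at [0, 12, 21] -> counters=[3,0,2,0,1,0,0,0,0,1,0,1,2,0,0,0,1,0,2,3,1,2,1,1,0,3,0,0,0,1,1,1,0,1,3,1,0,0,1]
Step 12: delete xd at [19, 25, 34] -> counters=[3,0,2,0,1,0,0,0,0,1,0,1,2,0,0,0,1,0,2,2,1,2,1,1,0,2,0,0,0,1,1,1,0,1,2,1,0,0,1]
Step 13: delete t at [0, 23, 30] -> counters=[2,0,2,0,1,0,0,0,0,1,0,1,2,0,0,0,1,0,2,2,1,2,1,0,0,2,0,0,0,1,0,1,0,1,2,1,0,0,1]
Step 14: insert i at [2, 11, 20] -> counters=[2,0,3,0,1,0,0,0,0,1,0,2,2,0,0,0,1,0,2,2,2,2,1,0,0,2,0,0,0,1,0,1,0,1,2,1,0,0,1]
Step 15: insert xcp at [2, 4, 16] -> counters=[2,0,4,0,2,0,0,0,0,1,0,2,2,0,0,0,2,0,2,2,2,2,1,0,0,2,0,0,0,1,0,1,0,1,2,1,0,0,1]
Query lcz: check counters[14]=0 counters[25]=2 counters[30]=0 -> no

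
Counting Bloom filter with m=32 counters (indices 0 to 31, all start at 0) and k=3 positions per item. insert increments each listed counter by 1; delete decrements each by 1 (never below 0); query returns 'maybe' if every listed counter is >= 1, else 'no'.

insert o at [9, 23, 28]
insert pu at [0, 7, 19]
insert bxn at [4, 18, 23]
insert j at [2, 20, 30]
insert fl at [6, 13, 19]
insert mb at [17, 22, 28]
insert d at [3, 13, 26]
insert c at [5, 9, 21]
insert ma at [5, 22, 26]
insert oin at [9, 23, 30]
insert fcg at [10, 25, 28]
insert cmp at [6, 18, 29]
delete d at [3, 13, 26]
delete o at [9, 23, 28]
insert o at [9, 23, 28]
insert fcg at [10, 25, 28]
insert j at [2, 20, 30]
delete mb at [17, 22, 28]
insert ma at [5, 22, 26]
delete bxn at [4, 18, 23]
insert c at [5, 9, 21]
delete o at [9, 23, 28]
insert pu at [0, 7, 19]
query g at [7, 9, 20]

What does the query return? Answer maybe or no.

Step 1: insert o at [9, 23, 28] -> counters=[0,0,0,0,0,0,0,0,0,1,0,0,0,0,0,0,0,0,0,0,0,0,0,1,0,0,0,0,1,0,0,0]
Step 2: insert pu at [0, 7, 19] -> counters=[1,0,0,0,0,0,0,1,0,1,0,0,0,0,0,0,0,0,0,1,0,0,0,1,0,0,0,0,1,0,0,0]
Step 3: insert bxn at [4, 18, 23] -> counters=[1,0,0,0,1,0,0,1,0,1,0,0,0,0,0,0,0,0,1,1,0,0,0,2,0,0,0,0,1,0,0,0]
Step 4: insert j at [2, 20, 30] -> counters=[1,0,1,0,1,0,0,1,0,1,0,0,0,0,0,0,0,0,1,1,1,0,0,2,0,0,0,0,1,0,1,0]
Step 5: insert fl at [6, 13, 19] -> counters=[1,0,1,0,1,0,1,1,0,1,0,0,0,1,0,0,0,0,1,2,1,0,0,2,0,0,0,0,1,0,1,0]
Step 6: insert mb at [17, 22, 28] -> counters=[1,0,1,0,1,0,1,1,0,1,0,0,0,1,0,0,0,1,1,2,1,0,1,2,0,0,0,0,2,0,1,0]
Step 7: insert d at [3, 13, 26] -> counters=[1,0,1,1,1,0,1,1,0,1,0,0,0,2,0,0,0,1,1,2,1,0,1,2,0,0,1,0,2,0,1,0]
Step 8: insert c at [5, 9, 21] -> counters=[1,0,1,1,1,1,1,1,0,2,0,0,0,2,0,0,0,1,1,2,1,1,1,2,0,0,1,0,2,0,1,0]
Step 9: insert ma at [5, 22, 26] -> counters=[1,0,1,1,1,2,1,1,0,2,0,0,0,2,0,0,0,1,1,2,1,1,2,2,0,0,2,0,2,0,1,0]
Step 10: insert oin at [9, 23, 30] -> counters=[1,0,1,1,1,2,1,1,0,3,0,0,0,2,0,0,0,1,1,2,1,1,2,3,0,0,2,0,2,0,2,0]
Step 11: insert fcg at [10, 25, 28] -> counters=[1,0,1,1,1,2,1,1,0,3,1,0,0,2,0,0,0,1,1,2,1,1,2,3,0,1,2,0,3,0,2,0]
Step 12: insert cmp at [6, 18, 29] -> counters=[1,0,1,1,1,2,2,1,0,3,1,0,0,2,0,0,0,1,2,2,1,1,2,3,0,1,2,0,3,1,2,0]
Step 13: delete d at [3, 13, 26] -> counters=[1,0,1,0,1,2,2,1,0,3,1,0,0,1,0,0,0,1,2,2,1,1,2,3,0,1,1,0,3,1,2,0]
Step 14: delete o at [9, 23, 28] -> counters=[1,0,1,0,1,2,2,1,0,2,1,0,0,1,0,0,0,1,2,2,1,1,2,2,0,1,1,0,2,1,2,0]
Step 15: insert o at [9, 23, 28] -> counters=[1,0,1,0,1,2,2,1,0,3,1,0,0,1,0,0,0,1,2,2,1,1,2,3,0,1,1,0,3,1,2,0]
Step 16: insert fcg at [10, 25, 28] -> counters=[1,0,1,0,1,2,2,1,0,3,2,0,0,1,0,0,0,1,2,2,1,1,2,3,0,2,1,0,4,1,2,0]
Step 17: insert j at [2, 20, 30] -> counters=[1,0,2,0,1,2,2,1,0,3,2,0,0,1,0,0,0,1,2,2,2,1,2,3,0,2,1,0,4,1,3,0]
Step 18: delete mb at [17, 22, 28] -> counters=[1,0,2,0,1,2,2,1,0,3,2,0,0,1,0,0,0,0,2,2,2,1,1,3,0,2,1,0,3,1,3,0]
Step 19: insert ma at [5, 22, 26] -> counters=[1,0,2,0,1,3,2,1,0,3,2,0,0,1,0,0,0,0,2,2,2,1,2,3,0,2,2,0,3,1,3,0]
Step 20: delete bxn at [4, 18, 23] -> counters=[1,0,2,0,0,3,2,1,0,3,2,0,0,1,0,0,0,0,1,2,2,1,2,2,0,2,2,0,3,1,3,0]
Step 21: insert c at [5, 9, 21] -> counters=[1,0,2,0,0,4,2,1,0,4,2,0,0,1,0,0,0,0,1,2,2,2,2,2,0,2,2,0,3,1,3,0]
Step 22: delete o at [9, 23, 28] -> counters=[1,0,2,0,0,4,2,1,0,3,2,0,0,1,0,0,0,0,1,2,2,2,2,1,0,2,2,0,2,1,3,0]
Step 23: insert pu at [0, 7, 19] -> counters=[2,0,2,0,0,4,2,2,0,3,2,0,0,1,0,0,0,0,1,3,2,2,2,1,0,2,2,0,2,1,3,0]
Query g: check counters[7]=2 counters[9]=3 counters[20]=2 -> maybe

Answer: maybe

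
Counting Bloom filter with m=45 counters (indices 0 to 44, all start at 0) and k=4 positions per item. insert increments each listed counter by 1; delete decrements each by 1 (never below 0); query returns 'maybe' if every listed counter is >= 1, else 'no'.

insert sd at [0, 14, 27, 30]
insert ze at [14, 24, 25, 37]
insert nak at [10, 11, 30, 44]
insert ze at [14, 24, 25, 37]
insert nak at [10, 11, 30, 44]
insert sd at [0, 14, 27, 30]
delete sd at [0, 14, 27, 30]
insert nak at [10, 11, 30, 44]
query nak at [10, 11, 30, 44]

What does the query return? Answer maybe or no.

Answer: maybe

Derivation:
Step 1: insert sd at [0, 14, 27, 30] -> counters=[1,0,0,0,0,0,0,0,0,0,0,0,0,0,1,0,0,0,0,0,0,0,0,0,0,0,0,1,0,0,1,0,0,0,0,0,0,0,0,0,0,0,0,0,0]
Step 2: insert ze at [14, 24, 25, 37] -> counters=[1,0,0,0,0,0,0,0,0,0,0,0,0,0,2,0,0,0,0,0,0,0,0,0,1,1,0,1,0,0,1,0,0,0,0,0,0,1,0,0,0,0,0,0,0]
Step 3: insert nak at [10, 11, 30, 44] -> counters=[1,0,0,0,0,0,0,0,0,0,1,1,0,0,2,0,0,0,0,0,0,0,0,0,1,1,0,1,0,0,2,0,0,0,0,0,0,1,0,0,0,0,0,0,1]
Step 4: insert ze at [14, 24, 25, 37] -> counters=[1,0,0,0,0,0,0,0,0,0,1,1,0,0,3,0,0,0,0,0,0,0,0,0,2,2,0,1,0,0,2,0,0,0,0,0,0,2,0,0,0,0,0,0,1]
Step 5: insert nak at [10, 11, 30, 44] -> counters=[1,0,0,0,0,0,0,0,0,0,2,2,0,0,3,0,0,0,0,0,0,0,0,0,2,2,0,1,0,0,3,0,0,0,0,0,0,2,0,0,0,0,0,0,2]
Step 6: insert sd at [0, 14, 27, 30] -> counters=[2,0,0,0,0,0,0,0,0,0,2,2,0,0,4,0,0,0,0,0,0,0,0,0,2,2,0,2,0,0,4,0,0,0,0,0,0,2,0,0,0,0,0,0,2]
Step 7: delete sd at [0, 14, 27, 30] -> counters=[1,0,0,0,0,0,0,0,0,0,2,2,0,0,3,0,0,0,0,0,0,0,0,0,2,2,0,1,0,0,3,0,0,0,0,0,0,2,0,0,0,0,0,0,2]
Step 8: insert nak at [10, 11, 30, 44] -> counters=[1,0,0,0,0,0,0,0,0,0,3,3,0,0,3,0,0,0,0,0,0,0,0,0,2,2,0,1,0,0,4,0,0,0,0,0,0,2,0,0,0,0,0,0,3]
Query nak: check counters[10]=3 counters[11]=3 counters[30]=4 counters[44]=3 -> maybe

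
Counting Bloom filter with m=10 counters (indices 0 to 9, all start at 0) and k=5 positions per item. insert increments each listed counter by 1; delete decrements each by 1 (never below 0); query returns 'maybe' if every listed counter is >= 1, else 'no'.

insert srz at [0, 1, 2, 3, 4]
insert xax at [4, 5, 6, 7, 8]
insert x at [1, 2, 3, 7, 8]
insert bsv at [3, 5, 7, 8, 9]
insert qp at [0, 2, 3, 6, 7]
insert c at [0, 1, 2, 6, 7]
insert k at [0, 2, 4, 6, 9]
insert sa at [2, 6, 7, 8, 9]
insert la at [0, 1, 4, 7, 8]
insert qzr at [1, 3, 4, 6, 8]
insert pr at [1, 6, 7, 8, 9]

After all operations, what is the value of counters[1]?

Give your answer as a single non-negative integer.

Step 1: insert srz at [0, 1, 2, 3, 4] -> counters=[1,1,1,1,1,0,0,0,0,0]
Step 2: insert xax at [4, 5, 6, 7, 8] -> counters=[1,1,1,1,2,1,1,1,1,0]
Step 3: insert x at [1, 2, 3, 7, 8] -> counters=[1,2,2,2,2,1,1,2,2,0]
Step 4: insert bsv at [3, 5, 7, 8, 9] -> counters=[1,2,2,3,2,2,1,3,3,1]
Step 5: insert qp at [0, 2, 3, 6, 7] -> counters=[2,2,3,4,2,2,2,4,3,1]
Step 6: insert c at [0, 1, 2, 6, 7] -> counters=[3,3,4,4,2,2,3,5,3,1]
Step 7: insert k at [0, 2, 4, 6, 9] -> counters=[4,3,5,4,3,2,4,5,3,2]
Step 8: insert sa at [2, 6, 7, 8, 9] -> counters=[4,3,6,4,3,2,5,6,4,3]
Step 9: insert la at [0, 1, 4, 7, 8] -> counters=[5,4,6,4,4,2,5,7,5,3]
Step 10: insert qzr at [1, 3, 4, 6, 8] -> counters=[5,5,6,5,5,2,6,7,6,3]
Step 11: insert pr at [1, 6, 7, 8, 9] -> counters=[5,6,6,5,5,2,7,8,7,4]
Final counters=[5,6,6,5,5,2,7,8,7,4] -> counters[1]=6

Answer: 6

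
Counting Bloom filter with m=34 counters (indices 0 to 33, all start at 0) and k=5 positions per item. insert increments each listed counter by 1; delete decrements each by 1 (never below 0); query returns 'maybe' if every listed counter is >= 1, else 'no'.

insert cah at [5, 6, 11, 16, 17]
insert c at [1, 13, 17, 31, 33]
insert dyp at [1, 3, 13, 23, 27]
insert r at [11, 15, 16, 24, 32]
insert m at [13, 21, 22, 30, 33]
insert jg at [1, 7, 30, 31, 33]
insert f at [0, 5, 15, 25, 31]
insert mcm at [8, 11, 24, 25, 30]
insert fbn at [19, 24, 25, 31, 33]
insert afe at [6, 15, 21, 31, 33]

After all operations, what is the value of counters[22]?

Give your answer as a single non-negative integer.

Answer: 1

Derivation:
Step 1: insert cah at [5, 6, 11, 16, 17] -> counters=[0,0,0,0,0,1,1,0,0,0,0,1,0,0,0,0,1,1,0,0,0,0,0,0,0,0,0,0,0,0,0,0,0,0]
Step 2: insert c at [1, 13, 17, 31, 33] -> counters=[0,1,0,0,0,1,1,0,0,0,0,1,0,1,0,0,1,2,0,0,0,0,0,0,0,0,0,0,0,0,0,1,0,1]
Step 3: insert dyp at [1, 3, 13, 23, 27] -> counters=[0,2,0,1,0,1,1,0,0,0,0,1,0,2,0,0,1,2,0,0,0,0,0,1,0,0,0,1,0,0,0,1,0,1]
Step 4: insert r at [11, 15, 16, 24, 32] -> counters=[0,2,0,1,0,1,1,0,0,0,0,2,0,2,0,1,2,2,0,0,0,0,0,1,1,0,0,1,0,0,0,1,1,1]
Step 5: insert m at [13, 21, 22, 30, 33] -> counters=[0,2,0,1,0,1,1,0,0,0,0,2,0,3,0,1,2,2,0,0,0,1,1,1,1,0,0,1,0,0,1,1,1,2]
Step 6: insert jg at [1, 7, 30, 31, 33] -> counters=[0,3,0,1,0,1,1,1,0,0,0,2,0,3,0,1,2,2,0,0,0,1,1,1,1,0,0,1,0,0,2,2,1,3]
Step 7: insert f at [0, 5, 15, 25, 31] -> counters=[1,3,0,1,0,2,1,1,0,0,0,2,0,3,0,2,2,2,0,0,0,1,1,1,1,1,0,1,0,0,2,3,1,3]
Step 8: insert mcm at [8, 11, 24, 25, 30] -> counters=[1,3,0,1,0,2,1,1,1,0,0,3,0,3,0,2,2,2,0,0,0,1,1,1,2,2,0,1,0,0,3,3,1,3]
Step 9: insert fbn at [19, 24, 25, 31, 33] -> counters=[1,3,0,1,0,2,1,1,1,0,0,3,0,3,0,2,2,2,0,1,0,1,1,1,3,3,0,1,0,0,3,4,1,4]
Step 10: insert afe at [6, 15, 21, 31, 33] -> counters=[1,3,0,1,0,2,2,1,1,0,0,3,0,3,0,3,2,2,0,1,0,2,1,1,3,3,0,1,0,0,3,5,1,5]
Final counters=[1,3,0,1,0,2,2,1,1,0,0,3,0,3,0,3,2,2,0,1,0,2,1,1,3,3,0,1,0,0,3,5,1,5] -> counters[22]=1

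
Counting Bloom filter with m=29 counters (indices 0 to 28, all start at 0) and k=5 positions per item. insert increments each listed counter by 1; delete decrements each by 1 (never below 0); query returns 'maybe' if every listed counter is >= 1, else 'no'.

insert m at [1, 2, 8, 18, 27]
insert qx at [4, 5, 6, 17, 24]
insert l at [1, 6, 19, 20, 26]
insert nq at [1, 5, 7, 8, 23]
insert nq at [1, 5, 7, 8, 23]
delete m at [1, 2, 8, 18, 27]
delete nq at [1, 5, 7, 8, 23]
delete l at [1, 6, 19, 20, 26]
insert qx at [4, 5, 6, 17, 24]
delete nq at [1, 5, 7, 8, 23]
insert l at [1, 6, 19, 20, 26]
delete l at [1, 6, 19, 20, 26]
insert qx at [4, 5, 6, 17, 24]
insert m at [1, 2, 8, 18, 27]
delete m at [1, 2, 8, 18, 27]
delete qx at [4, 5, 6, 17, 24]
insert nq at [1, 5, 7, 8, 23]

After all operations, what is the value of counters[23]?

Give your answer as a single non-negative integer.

Step 1: insert m at [1, 2, 8, 18, 27] -> counters=[0,1,1,0,0,0,0,0,1,0,0,0,0,0,0,0,0,0,1,0,0,0,0,0,0,0,0,1,0]
Step 2: insert qx at [4, 5, 6, 17, 24] -> counters=[0,1,1,0,1,1,1,0,1,0,0,0,0,0,0,0,0,1,1,0,0,0,0,0,1,0,0,1,0]
Step 3: insert l at [1, 6, 19, 20, 26] -> counters=[0,2,1,0,1,1,2,0,1,0,0,0,0,0,0,0,0,1,1,1,1,0,0,0,1,0,1,1,0]
Step 4: insert nq at [1, 5, 7, 8, 23] -> counters=[0,3,1,0,1,2,2,1,2,0,0,0,0,0,0,0,0,1,1,1,1,0,0,1,1,0,1,1,0]
Step 5: insert nq at [1, 5, 7, 8, 23] -> counters=[0,4,1,0,1,3,2,2,3,0,0,0,0,0,0,0,0,1,1,1,1,0,0,2,1,0,1,1,0]
Step 6: delete m at [1, 2, 8, 18, 27] -> counters=[0,3,0,0,1,3,2,2,2,0,0,0,0,0,0,0,0,1,0,1,1,0,0,2,1,0,1,0,0]
Step 7: delete nq at [1, 5, 7, 8, 23] -> counters=[0,2,0,0,1,2,2,1,1,0,0,0,0,0,0,0,0,1,0,1,1,0,0,1,1,0,1,0,0]
Step 8: delete l at [1, 6, 19, 20, 26] -> counters=[0,1,0,0,1,2,1,1,1,0,0,0,0,0,0,0,0,1,0,0,0,0,0,1,1,0,0,0,0]
Step 9: insert qx at [4, 5, 6, 17, 24] -> counters=[0,1,0,0,2,3,2,1,1,0,0,0,0,0,0,0,0,2,0,0,0,0,0,1,2,0,0,0,0]
Step 10: delete nq at [1, 5, 7, 8, 23] -> counters=[0,0,0,0,2,2,2,0,0,0,0,0,0,0,0,0,0,2,0,0,0,0,0,0,2,0,0,0,0]
Step 11: insert l at [1, 6, 19, 20, 26] -> counters=[0,1,0,0,2,2,3,0,0,0,0,0,0,0,0,0,0,2,0,1,1,0,0,0,2,0,1,0,0]
Step 12: delete l at [1, 6, 19, 20, 26] -> counters=[0,0,0,0,2,2,2,0,0,0,0,0,0,0,0,0,0,2,0,0,0,0,0,0,2,0,0,0,0]
Step 13: insert qx at [4, 5, 6, 17, 24] -> counters=[0,0,0,0,3,3,3,0,0,0,0,0,0,0,0,0,0,3,0,0,0,0,0,0,3,0,0,0,0]
Step 14: insert m at [1, 2, 8, 18, 27] -> counters=[0,1,1,0,3,3,3,0,1,0,0,0,0,0,0,0,0,3,1,0,0,0,0,0,3,0,0,1,0]
Step 15: delete m at [1, 2, 8, 18, 27] -> counters=[0,0,0,0,3,3,3,0,0,0,0,0,0,0,0,0,0,3,0,0,0,0,0,0,3,0,0,0,0]
Step 16: delete qx at [4, 5, 6, 17, 24] -> counters=[0,0,0,0,2,2,2,0,0,0,0,0,0,0,0,0,0,2,0,0,0,0,0,0,2,0,0,0,0]
Step 17: insert nq at [1, 5, 7, 8, 23] -> counters=[0,1,0,0,2,3,2,1,1,0,0,0,0,0,0,0,0,2,0,0,0,0,0,1,2,0,0,0,0]
Final counters=[0,1,0,0,2,3,2,1,1,0,0,0,0,0,0,0,0,2,0,0,0,0,0,1,2,0,0,0,0] -> counters[23]=1

Answer: 1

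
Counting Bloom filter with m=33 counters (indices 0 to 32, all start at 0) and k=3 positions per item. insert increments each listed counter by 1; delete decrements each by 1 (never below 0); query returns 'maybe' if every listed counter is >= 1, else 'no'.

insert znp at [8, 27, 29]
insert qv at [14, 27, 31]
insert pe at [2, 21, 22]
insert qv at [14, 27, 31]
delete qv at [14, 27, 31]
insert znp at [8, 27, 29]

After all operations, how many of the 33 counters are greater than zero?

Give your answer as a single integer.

Answer: 8

Derivation:
Step 1: insert znp at [8, 27, 29] -> counters=[0,0,0,0,0,0,0,0,1,0,0,0,0,0,0,0,0,0,0,0,0,0,0,0,0,0,0,1,0,1,0,0,0]
Step 2: insert qv at [14, 27, 31] -> counters=[0,0,0,0,0,0,0,0,1,0,0,0,0,0,1,0,0,0,0,0,0,0,0,0,0,0,0,2,0,1,0,1,0]
Step 3: insert pe at [2, 21, 22] -> counters=[0,0,1,0,0,0,0,0,1,0,0,0,0,0,1,0,0,0,0,0,0,1,1,0,0,0,0,2,0,1,0,1,0]
Step 4: insert qv at [14, 27, 31] -> counters=[0,0,1,0,0,0,0,0,1,0,0,0,0,0,2,0,0,0,0,0,0,1,1,0,0,0,0,3,0,1,0,2,0]
Step 5: delete qv at [14, 27, 31] -> counters=[0,0,1,0,0,0,0,0,1,0,0,0,0,0,1,0,0,0,0,0,0,1,1,0,0,0,0,2,0,1,0,1,0]
Step 6: insert znp at [8, 27, 29] -> counters=[0,0,1,0,0,0,0,0,2,0,0,0,0,0,1,0,0,0,0,0,0,1,1,0,0,0,0,3,0,2,0,1,0]
Final counters=[0,0,1,0,0,0,0,0,2,0,0,0,0,0,1,0,0,0,0,0,0,1,1,0,0,0,0,3,0,2,0,1,0] -> 8 nonzero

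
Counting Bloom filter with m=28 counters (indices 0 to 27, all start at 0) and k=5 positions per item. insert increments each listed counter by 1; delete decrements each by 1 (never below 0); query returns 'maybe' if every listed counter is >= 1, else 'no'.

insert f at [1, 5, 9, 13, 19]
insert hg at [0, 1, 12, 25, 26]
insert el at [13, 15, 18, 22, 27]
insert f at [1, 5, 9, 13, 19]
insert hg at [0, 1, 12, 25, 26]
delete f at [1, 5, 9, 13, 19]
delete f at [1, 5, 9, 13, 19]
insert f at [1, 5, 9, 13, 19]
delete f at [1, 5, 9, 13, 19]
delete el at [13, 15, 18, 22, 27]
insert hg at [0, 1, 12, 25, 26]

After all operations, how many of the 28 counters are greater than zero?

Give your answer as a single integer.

Step 1: insert f at [1, 5, 9, 13, 19] -> counters=[0,1,0,0,0,1,0,0,0,1,0,0,0,1,0,0,0,0,0,1,0,0,0,0,0,0,0,0]
Step 2: insert hg at [0, 1, 12, 25, 26] -> counters=[1,2,0,0,0,1,0,0,0,1,0,0,1,1,0,0,0,0,0,1,0,0,0,0,0,1,1,0]
Step 3: insert el at [13, 15, 18, 22, 27] -> counters=[1,2,0,0,0,1,0,0,0,1,0,0,1,2,0,1,0,0,1,1,0,0,1,0,0,1,1,1]
Step 4: insert f at [1, 5, 9, 13, 19] -> counters=[1,3,0,0,0,2,0,0,0,2,0,0,1,3,0,1,0,0,1,2,0,0,1,0,0,1,1,1]
Step 5: insert hg at [0, 1, 12, 25, 26] -> counters=[2,4,0,0,0,2,0,0,0,2,0,0,2,3,0,1,0,0,1,2,0,0,1,0,0,2,2,1]
Step 6: delete f at [1, 5, 9, 13, 19] -> counters=[2,3,0,0,0,1,0,0,0,1,0,0,2,2,0,1,0,0,1,1,0,0,1,0,0,2,2,1]
Step 7: delete f at [1, 5, 9, 13, 19] -> counters=[2,2,0,0,0,0,0,0,0,0,0,0,2,1,0,1,0,0,1,0,0,0,1,0,0,2,2,1]
Step 8: insert f at [1, 5, 9, 13, 19] -> counters=[2,3,0,0,0,1,0,0,0,1,0,0,2,2,0,1,0,0,1,1,0,0,1,0,0,2,2,1]
Step 9: delete f at [1, 5, 9, 13, 19] -> counters=[2,2,0,0,0,0,0,0,0,0,0,0,2,1,0,1,0,0,1,0,0,0,1,0,0,2,2,1]
Step 10: delete el at [13, 15, 18, 22, 27] -> counters=[2,2,0,0,0,0,0,0,0,0,0,0,2,0,0,0,0,0,0,0,0,0,0,0,0,2,2,0]
Step 11: insert hg at [0, 1, 12, 25, 26] -> counters=[3,3,0,0,0,0,0,0,0,0,0,0,3,0,0,0,0,0,0,0,0,0,0,0,0,3,3,0]
Final counters=[3,3,0,0,0,0,0,0,0,0,0,0,3,0,0,0,0,0,0,0,0,0,0,0,0,3,3,0] -> 5 nonzero

Answer: 5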